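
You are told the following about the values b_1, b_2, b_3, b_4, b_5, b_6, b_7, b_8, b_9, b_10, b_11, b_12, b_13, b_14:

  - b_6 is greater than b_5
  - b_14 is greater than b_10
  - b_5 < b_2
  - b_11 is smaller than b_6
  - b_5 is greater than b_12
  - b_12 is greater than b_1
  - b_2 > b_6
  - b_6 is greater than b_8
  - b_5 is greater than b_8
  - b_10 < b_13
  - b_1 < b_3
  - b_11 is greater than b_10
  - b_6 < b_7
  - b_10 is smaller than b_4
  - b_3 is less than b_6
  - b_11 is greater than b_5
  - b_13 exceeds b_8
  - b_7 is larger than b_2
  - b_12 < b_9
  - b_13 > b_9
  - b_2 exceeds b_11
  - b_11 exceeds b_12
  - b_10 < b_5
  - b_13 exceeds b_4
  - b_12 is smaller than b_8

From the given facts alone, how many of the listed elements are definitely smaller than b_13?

6

Directly below b_13: b_10, b_8, b_4, b_9.
One step further: b_12 (5 so far).
One step further: b_1 (6 so far).
Nothing else is reachable below b_13; 6 in all.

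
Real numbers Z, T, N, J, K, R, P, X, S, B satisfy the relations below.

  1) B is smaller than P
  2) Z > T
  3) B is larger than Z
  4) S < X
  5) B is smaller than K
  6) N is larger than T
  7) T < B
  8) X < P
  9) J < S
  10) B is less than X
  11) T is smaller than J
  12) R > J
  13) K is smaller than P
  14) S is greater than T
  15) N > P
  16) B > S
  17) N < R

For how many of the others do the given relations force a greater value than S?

6

Directly above S: B, X.
One step further: K, P (4 so far).
One step further: N (5 so far).
One step further: R (6 so far).
Nothing else is reachable above S; 6 in all.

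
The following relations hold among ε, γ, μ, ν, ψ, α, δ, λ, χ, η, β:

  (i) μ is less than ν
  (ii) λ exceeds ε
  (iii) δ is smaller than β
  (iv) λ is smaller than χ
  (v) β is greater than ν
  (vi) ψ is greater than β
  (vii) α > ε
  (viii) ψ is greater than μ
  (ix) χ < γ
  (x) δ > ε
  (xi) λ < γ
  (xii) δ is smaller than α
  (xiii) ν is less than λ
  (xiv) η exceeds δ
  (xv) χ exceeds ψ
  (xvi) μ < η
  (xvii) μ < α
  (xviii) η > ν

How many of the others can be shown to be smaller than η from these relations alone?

4

Directly below η: μ, δ, ν.
One step further: ε (4 so far).
Nothing else is reachable below η; 4 in all.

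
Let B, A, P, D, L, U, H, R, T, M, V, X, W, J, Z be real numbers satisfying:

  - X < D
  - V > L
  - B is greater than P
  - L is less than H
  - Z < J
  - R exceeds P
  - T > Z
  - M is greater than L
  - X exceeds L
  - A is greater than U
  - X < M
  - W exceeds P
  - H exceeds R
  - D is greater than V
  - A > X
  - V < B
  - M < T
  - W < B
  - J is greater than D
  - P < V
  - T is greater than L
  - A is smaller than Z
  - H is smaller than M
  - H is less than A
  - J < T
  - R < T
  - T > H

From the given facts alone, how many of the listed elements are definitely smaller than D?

Directly below D: X, V.
One step further: P, L (4 so far).
No other element is forced below D by the given relations, so the count is 4.

4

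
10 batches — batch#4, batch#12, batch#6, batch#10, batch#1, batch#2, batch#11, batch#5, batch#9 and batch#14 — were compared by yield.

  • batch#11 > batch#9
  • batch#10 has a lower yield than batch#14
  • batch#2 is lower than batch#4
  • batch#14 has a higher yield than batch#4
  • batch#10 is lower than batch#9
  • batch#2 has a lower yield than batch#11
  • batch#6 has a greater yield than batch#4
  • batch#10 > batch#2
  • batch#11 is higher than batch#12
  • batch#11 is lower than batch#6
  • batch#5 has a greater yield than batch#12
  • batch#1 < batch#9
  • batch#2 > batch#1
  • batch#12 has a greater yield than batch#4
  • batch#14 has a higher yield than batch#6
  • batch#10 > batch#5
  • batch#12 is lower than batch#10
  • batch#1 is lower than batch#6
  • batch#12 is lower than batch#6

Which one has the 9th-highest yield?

Chaining the given pairs: batch#1 < batch#2 < batch#4 < batch#12 < batch#5 < batch#10 < batch#9 < batch#11 < batch#6 < batch#14.
Counting 9 from the largest end gives batch#2.

batch#2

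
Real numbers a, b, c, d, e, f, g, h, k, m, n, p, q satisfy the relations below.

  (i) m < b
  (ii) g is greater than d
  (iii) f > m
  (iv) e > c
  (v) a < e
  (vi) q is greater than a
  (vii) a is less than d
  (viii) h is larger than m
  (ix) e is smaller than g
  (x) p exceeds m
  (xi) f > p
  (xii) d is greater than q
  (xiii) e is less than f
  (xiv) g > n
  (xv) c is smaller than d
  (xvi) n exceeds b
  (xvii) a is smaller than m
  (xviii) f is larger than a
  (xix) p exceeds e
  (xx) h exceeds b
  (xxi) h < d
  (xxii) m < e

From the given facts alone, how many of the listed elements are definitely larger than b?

From b the given relations immediately reach n, h.
From those, d, g — 4 in total.
Nothing else is reachable above b; 4 in all.

4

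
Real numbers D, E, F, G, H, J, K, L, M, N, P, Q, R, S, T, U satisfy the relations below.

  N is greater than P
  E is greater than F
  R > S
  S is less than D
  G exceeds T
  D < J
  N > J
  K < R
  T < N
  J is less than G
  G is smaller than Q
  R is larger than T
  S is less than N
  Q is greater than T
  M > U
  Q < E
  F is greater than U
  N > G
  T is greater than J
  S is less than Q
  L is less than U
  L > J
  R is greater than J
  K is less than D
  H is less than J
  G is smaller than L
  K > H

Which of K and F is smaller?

K < D and D < J give K < J.
Then J < T extends the chain to T.
Then T < G extends the chain to G.
With G < L: K < D < J < T < G < L.
Then L < U extends the chain to U.
Then U < F extends the chain to F.
So K < F; K is the smaller of the two.

K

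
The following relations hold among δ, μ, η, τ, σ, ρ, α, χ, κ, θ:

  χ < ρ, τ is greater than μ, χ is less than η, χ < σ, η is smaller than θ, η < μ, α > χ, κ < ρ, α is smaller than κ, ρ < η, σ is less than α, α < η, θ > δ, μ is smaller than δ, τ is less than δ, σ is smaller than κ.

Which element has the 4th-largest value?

The consecutive relations fix a unique order: χ < σ < α < κ < ρ < η < μ < τ < δ < θ.
Counting 4 from the largest end gives μ.

μ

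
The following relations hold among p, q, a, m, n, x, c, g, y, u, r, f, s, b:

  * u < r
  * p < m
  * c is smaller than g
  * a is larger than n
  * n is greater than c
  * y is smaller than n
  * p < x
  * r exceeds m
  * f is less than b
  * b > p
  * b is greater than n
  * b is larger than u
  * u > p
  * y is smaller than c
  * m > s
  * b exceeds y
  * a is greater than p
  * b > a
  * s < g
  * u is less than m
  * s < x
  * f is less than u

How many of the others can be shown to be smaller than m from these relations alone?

The elements the relations force below m are s, p, f, u — no chain reaches any other.
That is 4.

4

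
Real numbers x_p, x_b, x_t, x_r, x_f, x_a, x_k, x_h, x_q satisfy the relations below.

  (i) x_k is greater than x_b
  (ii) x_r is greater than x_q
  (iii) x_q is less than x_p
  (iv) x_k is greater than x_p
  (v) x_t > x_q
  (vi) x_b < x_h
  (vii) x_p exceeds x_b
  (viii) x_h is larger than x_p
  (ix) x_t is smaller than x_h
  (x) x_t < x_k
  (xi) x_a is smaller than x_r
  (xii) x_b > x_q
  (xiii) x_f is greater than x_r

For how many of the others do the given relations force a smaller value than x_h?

4

The elements the relations force below x_h are x_q, x_b, x_p, x_t — no chain reaches any other.
That is 4.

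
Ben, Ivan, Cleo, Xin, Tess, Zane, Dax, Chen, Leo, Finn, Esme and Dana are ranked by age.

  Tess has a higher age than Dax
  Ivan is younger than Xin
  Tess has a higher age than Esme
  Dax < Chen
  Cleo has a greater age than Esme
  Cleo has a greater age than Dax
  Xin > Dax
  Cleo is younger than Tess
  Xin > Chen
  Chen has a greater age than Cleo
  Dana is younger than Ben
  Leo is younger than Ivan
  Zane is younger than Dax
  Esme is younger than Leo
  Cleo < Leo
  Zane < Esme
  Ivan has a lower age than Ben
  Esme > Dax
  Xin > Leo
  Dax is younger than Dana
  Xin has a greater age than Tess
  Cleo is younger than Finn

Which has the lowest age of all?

Dax is not least since Zane < Dax; Esme is not least since Zane < Esme; Cleo is not least since Dax < Cleo; Leo is not least since Cleo < Leo; Ivan is not least since Leo < Ivan; Dana is not least since Dax < Dana; Chen is not least since Cleo < Chen; Finn is not least since Cleo < Finn; Tess is not least since Dax < Tess; Ben is not least since Ivan < Ben; Xin is not least since Tess < Xin.
Only Zane has nothing below it, so Zane is the lowest age.

Zane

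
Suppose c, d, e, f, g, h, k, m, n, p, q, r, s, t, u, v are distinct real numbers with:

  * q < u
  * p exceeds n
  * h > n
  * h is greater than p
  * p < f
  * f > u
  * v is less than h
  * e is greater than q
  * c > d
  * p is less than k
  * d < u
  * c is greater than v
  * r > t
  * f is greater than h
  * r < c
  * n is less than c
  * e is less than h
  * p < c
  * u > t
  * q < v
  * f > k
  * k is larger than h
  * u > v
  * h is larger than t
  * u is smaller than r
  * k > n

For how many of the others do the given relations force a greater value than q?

8

The elements the relations force above q are e, v, h, k, u, f, r, c — no chain reaches any other.
That is 8.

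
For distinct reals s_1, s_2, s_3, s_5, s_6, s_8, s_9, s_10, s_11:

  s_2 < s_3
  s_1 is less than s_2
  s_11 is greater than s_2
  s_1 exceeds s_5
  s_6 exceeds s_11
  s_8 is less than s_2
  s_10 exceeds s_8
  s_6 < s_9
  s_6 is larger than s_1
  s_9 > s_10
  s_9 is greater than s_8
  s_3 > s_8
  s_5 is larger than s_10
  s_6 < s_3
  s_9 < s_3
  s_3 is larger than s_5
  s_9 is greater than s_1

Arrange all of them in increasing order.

Each adjacent pair is fixed by a given relation: s_8 < s_10; s_10 < s_5; s_5 < s_1; s_1 < s_2; s_2 < s_11; s_11 < s_6; s_6 < s_9; s_9 < s_3. Chaining them end to end gives the full order.

s_8 < s_10 < s_5 < s_1 < s_2 < s_11 < s_6 < s_9 < s_3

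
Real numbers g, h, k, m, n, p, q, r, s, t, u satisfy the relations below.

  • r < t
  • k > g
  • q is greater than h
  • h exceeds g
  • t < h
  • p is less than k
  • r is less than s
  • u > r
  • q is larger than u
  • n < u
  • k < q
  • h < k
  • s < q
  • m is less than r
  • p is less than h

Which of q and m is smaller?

The relevant relations are m < r; r < t; t < h; h < k; k < q.
Chaining these gives m < r < t < h < k < q.
So m < q; m is the smaller of the two.

m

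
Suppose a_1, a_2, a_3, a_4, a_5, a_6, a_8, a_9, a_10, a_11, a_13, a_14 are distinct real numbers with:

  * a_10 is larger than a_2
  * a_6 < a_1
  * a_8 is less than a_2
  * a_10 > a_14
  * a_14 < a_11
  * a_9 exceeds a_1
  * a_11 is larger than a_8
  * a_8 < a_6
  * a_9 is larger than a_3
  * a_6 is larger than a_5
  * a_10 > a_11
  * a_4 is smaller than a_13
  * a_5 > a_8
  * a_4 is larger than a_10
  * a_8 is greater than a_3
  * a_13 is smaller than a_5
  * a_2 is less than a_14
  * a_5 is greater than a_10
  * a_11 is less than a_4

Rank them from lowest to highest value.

a_3 < a_8 < a_2 < a_14 < a_11 < a_10 < a_4 < a_13 < a_5 < a_6 < a_1 < a_9

Nothing is placed below a_3, so it is least; from there a_3 < a_8; a_8 < a_2; a_2 < a_14; a_14 < a_11; a_11 < a_10; a_10 < a_4; a_4 < a_13; a_13 < a_5; a_5 < a_6; a_6 < a_1; a_1 < a_9, each given directly.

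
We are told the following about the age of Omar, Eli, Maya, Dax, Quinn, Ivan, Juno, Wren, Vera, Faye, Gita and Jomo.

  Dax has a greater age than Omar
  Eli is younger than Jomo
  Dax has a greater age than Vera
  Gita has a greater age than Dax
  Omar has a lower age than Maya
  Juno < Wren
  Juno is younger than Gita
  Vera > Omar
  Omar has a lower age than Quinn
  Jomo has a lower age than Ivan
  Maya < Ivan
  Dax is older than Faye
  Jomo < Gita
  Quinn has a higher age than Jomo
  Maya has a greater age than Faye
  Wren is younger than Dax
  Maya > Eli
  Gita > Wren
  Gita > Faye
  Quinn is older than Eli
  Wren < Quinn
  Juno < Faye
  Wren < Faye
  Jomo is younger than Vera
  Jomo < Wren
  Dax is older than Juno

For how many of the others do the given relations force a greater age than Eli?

The elements the relations force above Eli are Jomo, Wren, Faye, Vera, Quinn, Maya, Dax, Gita, Ivan — no chain reaches any other.
That is 9.

9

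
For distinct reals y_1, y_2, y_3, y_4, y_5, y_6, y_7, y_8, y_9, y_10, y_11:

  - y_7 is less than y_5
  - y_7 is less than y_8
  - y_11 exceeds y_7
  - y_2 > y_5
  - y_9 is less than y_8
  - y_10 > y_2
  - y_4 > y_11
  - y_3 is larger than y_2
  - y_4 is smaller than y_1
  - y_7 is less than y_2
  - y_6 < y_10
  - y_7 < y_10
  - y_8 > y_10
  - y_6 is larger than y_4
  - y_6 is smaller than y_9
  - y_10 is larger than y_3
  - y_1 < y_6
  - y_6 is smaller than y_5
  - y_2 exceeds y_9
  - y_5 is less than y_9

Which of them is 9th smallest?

Piecing the relations together gives one ordering: y_7 < y_11 < y_4 < y_1 < y_6 < y_5 < y_9 < y_2 < y_3 < y_10 < y_8.
Counting 9 from the smallest end gives y_3.

y_3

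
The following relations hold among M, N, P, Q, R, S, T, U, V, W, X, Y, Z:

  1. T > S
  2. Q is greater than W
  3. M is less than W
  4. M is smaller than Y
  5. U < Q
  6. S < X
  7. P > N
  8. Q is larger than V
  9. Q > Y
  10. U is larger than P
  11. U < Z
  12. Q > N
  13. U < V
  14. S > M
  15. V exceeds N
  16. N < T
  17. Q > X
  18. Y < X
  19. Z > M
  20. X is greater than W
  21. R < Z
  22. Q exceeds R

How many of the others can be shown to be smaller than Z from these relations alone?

From Z the given relations immediately reach M, U, R.
From those, P — 4 in total.
From those, N — 5 in total.
Nothing else is reachable below Z; 5 in all.

5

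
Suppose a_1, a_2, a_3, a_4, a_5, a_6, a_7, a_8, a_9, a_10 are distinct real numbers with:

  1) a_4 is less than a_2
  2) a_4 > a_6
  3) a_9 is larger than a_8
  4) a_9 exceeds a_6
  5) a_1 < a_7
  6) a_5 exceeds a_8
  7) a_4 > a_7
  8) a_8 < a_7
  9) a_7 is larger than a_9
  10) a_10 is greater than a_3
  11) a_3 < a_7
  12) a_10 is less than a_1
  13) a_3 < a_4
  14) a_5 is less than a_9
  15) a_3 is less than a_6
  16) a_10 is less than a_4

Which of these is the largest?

a_2

a_8 is not greatest since a_8 < a_7; a_3 is not greatest since a_3 < a_10; a_5 is not greatest since a_5 < a_9; a_6 is not greatest since a_6 < a_4; a_9 is not greatest since a_9 < a_7; a_10 is not greatest since a_10 < a_4; a_1 is not greatest since a_1 < a_7; a_7 is not greatest since a_7 < a_4; a_4 is not greatest since a_4 < a_2.
Only a_2 has nothing above it, so a_2 is the largest.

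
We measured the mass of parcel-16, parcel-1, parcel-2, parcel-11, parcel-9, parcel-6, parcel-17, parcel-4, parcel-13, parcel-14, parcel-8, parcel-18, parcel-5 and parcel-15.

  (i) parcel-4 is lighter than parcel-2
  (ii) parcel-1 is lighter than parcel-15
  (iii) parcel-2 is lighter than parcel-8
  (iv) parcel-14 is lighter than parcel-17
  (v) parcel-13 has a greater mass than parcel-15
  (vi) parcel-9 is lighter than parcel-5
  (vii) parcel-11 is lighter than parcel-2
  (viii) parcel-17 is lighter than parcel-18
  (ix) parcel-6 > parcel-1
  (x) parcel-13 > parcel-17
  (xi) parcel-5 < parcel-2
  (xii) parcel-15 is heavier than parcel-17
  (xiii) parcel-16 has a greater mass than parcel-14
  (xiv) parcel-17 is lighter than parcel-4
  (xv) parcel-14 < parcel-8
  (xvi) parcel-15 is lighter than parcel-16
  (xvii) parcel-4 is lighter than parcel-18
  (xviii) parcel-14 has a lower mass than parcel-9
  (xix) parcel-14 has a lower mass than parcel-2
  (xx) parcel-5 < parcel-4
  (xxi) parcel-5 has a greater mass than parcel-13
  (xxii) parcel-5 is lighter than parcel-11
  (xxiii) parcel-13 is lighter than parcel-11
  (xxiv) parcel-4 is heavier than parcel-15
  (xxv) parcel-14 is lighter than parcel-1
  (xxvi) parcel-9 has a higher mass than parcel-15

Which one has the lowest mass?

parcel-17 is not least since parcel-14 < parcel-17; parcel-1 is not least since parcel-14 < parcel-1; parcel-15 is not least since parcel-17 < parcel-15; parcel-9 is not least since parcel-15 < parcel-9; parcel-13 is not least since parcel-17 < parcel-13; parcel-5 is not least since parcel-9 < parcel-5; parcel-16 is not least since parcel-15 < parcel-16; parcel-11 is not least since parcel-5 < parcel-11; parcel-4 is not least since parcel-17 < parcel-4; parcel-6 is not least since parcel-1 < parcel-6; parcel-2 is not least since parcel-4 < parcel-2; parcel-18 is not least since parcel-17 < parcel-18; parcel-8 is not least since parcel-14 < parcel-8.
Only parcel-14 has nothing below it, so parcel-14 is the lowest mass.

parcel-14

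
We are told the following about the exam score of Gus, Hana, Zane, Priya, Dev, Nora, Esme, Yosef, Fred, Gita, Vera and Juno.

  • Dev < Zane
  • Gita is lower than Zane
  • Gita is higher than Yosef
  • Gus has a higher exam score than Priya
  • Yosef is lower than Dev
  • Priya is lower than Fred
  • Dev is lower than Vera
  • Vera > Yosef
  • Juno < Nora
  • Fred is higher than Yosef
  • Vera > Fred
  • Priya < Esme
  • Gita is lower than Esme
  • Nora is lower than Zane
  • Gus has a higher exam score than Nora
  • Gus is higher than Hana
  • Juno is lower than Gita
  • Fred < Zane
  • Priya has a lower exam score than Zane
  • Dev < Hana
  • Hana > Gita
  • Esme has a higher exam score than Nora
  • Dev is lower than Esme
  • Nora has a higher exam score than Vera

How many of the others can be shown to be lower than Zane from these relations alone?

8

Directly below Zane: Dev, Priya, Fred, Gita, Nora.
One step further: Yosef, Juno, Vera (8 so far).
No other element is forced below Zane by the given relations, so the count is 8.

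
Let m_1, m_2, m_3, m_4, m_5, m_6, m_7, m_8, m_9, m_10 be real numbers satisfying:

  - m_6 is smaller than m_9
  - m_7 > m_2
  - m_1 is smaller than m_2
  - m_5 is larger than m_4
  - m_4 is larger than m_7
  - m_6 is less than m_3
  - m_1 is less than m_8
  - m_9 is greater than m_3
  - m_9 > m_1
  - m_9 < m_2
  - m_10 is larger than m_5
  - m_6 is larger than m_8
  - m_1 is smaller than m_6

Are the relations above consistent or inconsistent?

Every relation is compatible with m_1 < m_8 < m_6 < m_3 < m_9 < m_2 < m_7 < m_4 < m_5 < m_10; the set is consistent.

consistent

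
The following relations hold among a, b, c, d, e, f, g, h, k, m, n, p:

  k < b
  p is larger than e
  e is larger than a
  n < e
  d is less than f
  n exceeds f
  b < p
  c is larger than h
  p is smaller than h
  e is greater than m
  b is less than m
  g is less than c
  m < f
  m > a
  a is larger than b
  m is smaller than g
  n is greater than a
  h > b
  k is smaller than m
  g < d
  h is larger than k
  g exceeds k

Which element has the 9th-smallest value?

Piecing the relations together gives one ordering: k < b < a < m < g < d < f < n < e < p < h < c.
The 9th smallest is e.

e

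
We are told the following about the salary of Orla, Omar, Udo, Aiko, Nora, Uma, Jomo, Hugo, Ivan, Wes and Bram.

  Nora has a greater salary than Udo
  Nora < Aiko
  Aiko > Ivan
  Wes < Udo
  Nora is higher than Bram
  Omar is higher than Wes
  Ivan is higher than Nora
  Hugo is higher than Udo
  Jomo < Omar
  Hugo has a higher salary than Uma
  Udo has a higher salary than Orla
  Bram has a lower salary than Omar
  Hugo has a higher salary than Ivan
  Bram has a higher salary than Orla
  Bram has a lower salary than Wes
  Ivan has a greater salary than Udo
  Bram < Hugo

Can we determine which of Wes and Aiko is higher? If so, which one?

Aiko

Wes < Udo and Udo < Nora give Wes < Nora.
Then Nora < Ivan extends the chain to Ivan.
Then Ivan < Aiko extends the chain to Aiko.
So Aiko is higher.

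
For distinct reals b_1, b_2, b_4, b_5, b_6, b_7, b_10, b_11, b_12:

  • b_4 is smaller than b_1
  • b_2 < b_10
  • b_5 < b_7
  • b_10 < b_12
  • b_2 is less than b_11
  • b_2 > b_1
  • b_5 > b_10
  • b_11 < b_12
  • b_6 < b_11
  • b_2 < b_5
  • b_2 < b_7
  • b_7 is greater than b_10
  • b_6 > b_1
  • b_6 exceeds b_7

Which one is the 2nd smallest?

b_1

Piecing the relations together gives one ordering: b_4 < b_1 < b_2 < b_10 < b_5 < b_7 < b_6 < b_11 < b_12.
Counting 2 from the smallest end gives b_1.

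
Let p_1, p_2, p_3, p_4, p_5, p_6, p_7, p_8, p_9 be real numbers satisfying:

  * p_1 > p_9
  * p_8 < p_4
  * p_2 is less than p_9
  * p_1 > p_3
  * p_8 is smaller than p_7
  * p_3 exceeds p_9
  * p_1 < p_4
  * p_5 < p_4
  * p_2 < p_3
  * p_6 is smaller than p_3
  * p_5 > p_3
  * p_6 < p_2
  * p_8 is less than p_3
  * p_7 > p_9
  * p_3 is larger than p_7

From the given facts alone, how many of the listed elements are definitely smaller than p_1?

6

Directly below p_1: p_9, p_3.
One step further: p_6, p_8, p_2, p_7 (6 so far).
Nothing else is reachable below p_1; 6 in all.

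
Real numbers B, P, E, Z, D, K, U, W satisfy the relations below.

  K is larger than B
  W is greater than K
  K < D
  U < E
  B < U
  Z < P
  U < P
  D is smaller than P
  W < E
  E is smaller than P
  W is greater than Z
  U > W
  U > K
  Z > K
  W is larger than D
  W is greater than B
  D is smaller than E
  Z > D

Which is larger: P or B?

The relevant relations are B < K; K < D; D < Z; Z < W; W < U; U < E; E < P.
Chaining these gives B < K < D < Z < W < U < E < P.
So B < P; P is the larger of the two.

P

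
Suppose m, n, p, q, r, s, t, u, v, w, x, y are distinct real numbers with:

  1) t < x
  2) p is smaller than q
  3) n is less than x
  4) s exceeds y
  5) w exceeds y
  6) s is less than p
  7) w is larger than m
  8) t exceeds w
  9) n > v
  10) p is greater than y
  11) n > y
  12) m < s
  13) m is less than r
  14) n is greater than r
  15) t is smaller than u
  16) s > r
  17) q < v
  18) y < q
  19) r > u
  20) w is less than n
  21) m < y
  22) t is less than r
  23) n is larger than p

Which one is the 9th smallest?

The consecutive relations fix a unique order: m < y < w < t < u < r < s < p < q < v < n < x.
The 9th smallest is q.

q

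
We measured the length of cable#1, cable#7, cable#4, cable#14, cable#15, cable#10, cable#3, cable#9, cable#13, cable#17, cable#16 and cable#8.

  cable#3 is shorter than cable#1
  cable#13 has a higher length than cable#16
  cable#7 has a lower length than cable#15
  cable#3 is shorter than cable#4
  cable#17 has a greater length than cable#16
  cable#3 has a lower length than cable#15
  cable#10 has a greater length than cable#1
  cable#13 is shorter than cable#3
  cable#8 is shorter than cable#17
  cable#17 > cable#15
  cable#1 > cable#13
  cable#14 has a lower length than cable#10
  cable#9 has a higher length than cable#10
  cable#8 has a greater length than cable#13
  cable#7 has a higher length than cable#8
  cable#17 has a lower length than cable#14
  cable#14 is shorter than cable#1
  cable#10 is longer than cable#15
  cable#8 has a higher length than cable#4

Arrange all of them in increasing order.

cable#16 < cable#13 < cable#3 < cable#4 < cable#8 < cable#7 < cable#15 < cable#17 < cable#14 < cable#1 < cable#10 < cable#9

Each adjacent pair is fixed by a given relation: cable#16 < cable#13; cable#13 < cable#3; cable#3 < cable#4; cable#4 < cable#8; cable#8 < cable#7; cable#7 < cable#15; cable#15 < cable#17; cable#17 < cable#14; cable#14 < cable#1; cable#1 < cable#10; cable#10 < cable#9. Chaining them end to end gives the full order.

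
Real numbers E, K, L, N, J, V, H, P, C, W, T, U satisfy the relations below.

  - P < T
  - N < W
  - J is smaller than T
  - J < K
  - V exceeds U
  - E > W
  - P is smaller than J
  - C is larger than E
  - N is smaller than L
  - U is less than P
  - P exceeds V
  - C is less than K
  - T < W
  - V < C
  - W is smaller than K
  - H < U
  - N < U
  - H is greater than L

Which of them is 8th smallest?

The consecutive relations fix a unique order: N < L < H < U < V < P < J < T < W < E < C < K.
The 8th smallest is T.

T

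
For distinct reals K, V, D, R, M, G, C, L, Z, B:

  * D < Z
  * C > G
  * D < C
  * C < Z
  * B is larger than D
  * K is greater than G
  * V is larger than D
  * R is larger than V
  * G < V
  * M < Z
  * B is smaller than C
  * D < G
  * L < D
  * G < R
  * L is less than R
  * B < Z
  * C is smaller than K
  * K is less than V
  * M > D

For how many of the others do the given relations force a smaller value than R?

7

From R the given relations immediately reach L, G, V.
From those, D, K — 5 in total.
From those, C — 6 in total.
From those, B — 7 in total.
Nothing else is reachable below R; 7 in all.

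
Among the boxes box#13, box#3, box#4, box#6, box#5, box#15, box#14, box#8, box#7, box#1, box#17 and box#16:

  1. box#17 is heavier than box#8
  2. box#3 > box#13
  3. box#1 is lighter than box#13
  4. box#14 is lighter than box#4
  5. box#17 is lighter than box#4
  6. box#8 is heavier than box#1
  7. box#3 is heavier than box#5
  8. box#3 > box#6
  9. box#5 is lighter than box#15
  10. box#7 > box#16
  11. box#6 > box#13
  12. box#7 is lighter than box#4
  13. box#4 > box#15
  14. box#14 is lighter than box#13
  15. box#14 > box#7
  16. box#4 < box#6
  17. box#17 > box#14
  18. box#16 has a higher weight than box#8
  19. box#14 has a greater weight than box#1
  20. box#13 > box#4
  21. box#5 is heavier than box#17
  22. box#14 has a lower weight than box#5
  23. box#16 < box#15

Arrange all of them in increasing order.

The consecutive links are each given: box#1 < box#8; box#8 < box#16; box#16 < box#7; box#7 < box#14; box#14 < box#17; box#17 < box#5; box#5 < box#15; box#15 < box#4; box#4 < box#13; box#13 < box#6; box#6 < box#3.

box#1 < box#8 < box#16 < box#7 < box#14 < box#17 < box#5 < box#15 < box#4 < box#13 < box#6 < box#3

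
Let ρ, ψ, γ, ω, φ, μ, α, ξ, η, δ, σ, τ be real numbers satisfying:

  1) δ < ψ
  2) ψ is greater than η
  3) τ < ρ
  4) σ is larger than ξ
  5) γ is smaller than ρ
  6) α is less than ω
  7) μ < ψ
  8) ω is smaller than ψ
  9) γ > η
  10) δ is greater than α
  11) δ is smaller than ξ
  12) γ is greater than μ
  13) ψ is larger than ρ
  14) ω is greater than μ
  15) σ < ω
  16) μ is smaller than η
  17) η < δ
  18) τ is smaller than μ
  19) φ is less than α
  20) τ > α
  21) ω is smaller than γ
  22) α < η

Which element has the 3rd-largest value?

γ

The consecutive relations fix a unique order: φ < α < τ < μ < η < δ < ξ < σ < ω < γ < ρ < ψ.
Counting 3 from the largest end gives γ.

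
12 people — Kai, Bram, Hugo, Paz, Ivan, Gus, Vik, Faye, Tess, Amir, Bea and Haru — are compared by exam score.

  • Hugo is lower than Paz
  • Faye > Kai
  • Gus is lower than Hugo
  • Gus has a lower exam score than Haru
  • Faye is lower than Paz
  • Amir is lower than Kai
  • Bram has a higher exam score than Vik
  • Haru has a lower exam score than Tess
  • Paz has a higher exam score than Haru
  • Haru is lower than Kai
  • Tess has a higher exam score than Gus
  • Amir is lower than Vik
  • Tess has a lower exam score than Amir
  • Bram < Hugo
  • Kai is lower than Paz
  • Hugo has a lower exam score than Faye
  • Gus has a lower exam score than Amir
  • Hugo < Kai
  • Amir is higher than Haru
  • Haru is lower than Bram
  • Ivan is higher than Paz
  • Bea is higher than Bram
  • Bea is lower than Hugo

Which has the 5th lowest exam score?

Piecing the relations together gives one ordering: Gus < Haru < Tess < Amir < Vik < Bram < Bea < Hugo < Kai < Faye < Paz < Ivan.
The 5th smallest is Vik.

Vik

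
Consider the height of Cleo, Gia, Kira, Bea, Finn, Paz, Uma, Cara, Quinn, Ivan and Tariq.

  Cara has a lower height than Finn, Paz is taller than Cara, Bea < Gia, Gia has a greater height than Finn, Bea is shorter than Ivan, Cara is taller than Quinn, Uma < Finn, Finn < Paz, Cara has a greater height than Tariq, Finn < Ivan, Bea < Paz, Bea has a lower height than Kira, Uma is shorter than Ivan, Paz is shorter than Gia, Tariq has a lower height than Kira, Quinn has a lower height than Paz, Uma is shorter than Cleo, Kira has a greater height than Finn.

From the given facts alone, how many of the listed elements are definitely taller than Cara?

5

Directly above Cara: Finn, Paz.
One step further: Kira, Gia, Ivan (5 so far).
Nothing else is reachable above Cara; 5 in all.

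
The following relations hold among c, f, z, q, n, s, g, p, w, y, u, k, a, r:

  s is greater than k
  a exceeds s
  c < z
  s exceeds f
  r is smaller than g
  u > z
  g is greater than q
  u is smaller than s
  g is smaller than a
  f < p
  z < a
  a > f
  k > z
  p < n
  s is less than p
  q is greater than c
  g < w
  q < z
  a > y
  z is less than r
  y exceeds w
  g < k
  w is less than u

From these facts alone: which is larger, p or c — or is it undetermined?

p

c < q < z < r < g < w < u < s < p, by transitivity through q, z, r, g, w, u, s.
So p is larger.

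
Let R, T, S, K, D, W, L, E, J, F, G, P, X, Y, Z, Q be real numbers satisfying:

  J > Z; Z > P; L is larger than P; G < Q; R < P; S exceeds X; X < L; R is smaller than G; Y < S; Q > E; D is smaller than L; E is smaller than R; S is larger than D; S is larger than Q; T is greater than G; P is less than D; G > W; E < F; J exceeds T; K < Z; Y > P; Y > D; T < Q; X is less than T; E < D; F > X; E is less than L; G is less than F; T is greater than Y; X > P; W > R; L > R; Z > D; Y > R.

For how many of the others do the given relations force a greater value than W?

The elements the relations force above W are G, T, Q, F, S, J — no chain reaches any other.
That is 6.

6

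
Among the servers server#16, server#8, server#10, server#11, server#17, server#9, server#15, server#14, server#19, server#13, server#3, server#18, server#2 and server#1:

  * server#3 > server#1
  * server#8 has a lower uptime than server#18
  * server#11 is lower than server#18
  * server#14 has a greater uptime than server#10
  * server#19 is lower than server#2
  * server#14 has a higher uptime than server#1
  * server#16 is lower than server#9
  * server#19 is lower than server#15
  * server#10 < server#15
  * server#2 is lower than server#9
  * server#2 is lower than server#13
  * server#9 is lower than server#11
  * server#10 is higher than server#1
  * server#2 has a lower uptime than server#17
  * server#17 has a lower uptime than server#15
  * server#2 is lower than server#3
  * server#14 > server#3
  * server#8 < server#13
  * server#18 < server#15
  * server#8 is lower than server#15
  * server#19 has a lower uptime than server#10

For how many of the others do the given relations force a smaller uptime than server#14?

The elements the relations force below server#14 are server#1, server#19, server#2, server#10, server#3 — no chain reaches any other.
That is 5.

5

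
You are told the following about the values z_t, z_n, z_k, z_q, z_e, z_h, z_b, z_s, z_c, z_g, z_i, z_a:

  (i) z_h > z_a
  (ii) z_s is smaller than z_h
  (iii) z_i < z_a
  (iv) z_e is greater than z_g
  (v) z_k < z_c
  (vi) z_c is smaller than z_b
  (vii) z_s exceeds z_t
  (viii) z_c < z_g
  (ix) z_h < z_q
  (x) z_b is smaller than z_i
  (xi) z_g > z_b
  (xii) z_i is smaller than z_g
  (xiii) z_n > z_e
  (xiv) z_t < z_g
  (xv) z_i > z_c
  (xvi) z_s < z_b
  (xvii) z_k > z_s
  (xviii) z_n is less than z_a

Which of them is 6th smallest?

z_i

Chaining the given pairs: z_t < z_s < z_k < z_c < z_b < z_i < z_g < z_e < z_n < z_a < z_h < z_q.
The 6th smallest is z_i.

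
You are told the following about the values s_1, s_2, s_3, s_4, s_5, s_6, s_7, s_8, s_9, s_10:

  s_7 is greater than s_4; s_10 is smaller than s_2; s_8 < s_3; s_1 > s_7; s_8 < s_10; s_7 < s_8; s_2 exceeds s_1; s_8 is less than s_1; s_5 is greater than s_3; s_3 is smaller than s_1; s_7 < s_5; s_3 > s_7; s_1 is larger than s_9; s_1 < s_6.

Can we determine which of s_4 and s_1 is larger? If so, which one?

s_1

s_4 < s_7 < s_8 < s_3 < s_1, by transitivity through s_7, s_8, s_3.
So s_1 is larger.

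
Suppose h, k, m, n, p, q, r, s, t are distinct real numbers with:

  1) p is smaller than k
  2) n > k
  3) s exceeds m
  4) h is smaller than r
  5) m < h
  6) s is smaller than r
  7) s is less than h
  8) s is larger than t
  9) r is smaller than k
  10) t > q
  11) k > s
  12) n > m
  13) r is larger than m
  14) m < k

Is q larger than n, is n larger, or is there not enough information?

n

The relevant relations are q < t; t < s; s < h; h < r; r < k; k < n.
Together: q < t < s < h < r < k < n.
So n is larger.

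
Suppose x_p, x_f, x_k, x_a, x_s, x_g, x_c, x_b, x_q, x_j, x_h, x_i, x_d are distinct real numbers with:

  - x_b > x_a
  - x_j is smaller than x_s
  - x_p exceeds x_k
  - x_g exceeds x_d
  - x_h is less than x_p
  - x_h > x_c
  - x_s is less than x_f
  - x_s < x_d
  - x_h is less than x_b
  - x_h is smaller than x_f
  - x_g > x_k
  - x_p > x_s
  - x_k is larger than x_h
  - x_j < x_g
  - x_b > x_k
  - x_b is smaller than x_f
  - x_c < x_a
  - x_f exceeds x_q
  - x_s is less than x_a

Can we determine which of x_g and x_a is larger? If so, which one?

undetermined

Following every chain through x_a: above x_a we get x_b, x_f; below x_a we get x_j, x_s, x_c.
x_g is not reached, and no chain runs the other way from x_g to x_a.
So the given relations leave the order of x_a and x_g undetermined.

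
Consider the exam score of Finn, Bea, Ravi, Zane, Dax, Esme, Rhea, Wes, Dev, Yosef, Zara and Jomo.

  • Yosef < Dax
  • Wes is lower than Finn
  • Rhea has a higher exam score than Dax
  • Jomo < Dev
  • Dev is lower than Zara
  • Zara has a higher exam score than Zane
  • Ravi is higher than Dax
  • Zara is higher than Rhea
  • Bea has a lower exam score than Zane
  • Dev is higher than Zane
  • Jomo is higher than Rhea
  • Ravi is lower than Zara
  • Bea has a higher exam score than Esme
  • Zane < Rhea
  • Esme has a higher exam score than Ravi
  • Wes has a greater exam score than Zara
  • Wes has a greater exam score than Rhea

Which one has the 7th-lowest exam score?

Chaining the given pairs: Yosef < Dax < Ravi < Esme < Bea < Zane < Rhea < Jomo < Dev < Zara < Wes < Finn.
Counting 7 from the smallest end gives Rhea.

Rhea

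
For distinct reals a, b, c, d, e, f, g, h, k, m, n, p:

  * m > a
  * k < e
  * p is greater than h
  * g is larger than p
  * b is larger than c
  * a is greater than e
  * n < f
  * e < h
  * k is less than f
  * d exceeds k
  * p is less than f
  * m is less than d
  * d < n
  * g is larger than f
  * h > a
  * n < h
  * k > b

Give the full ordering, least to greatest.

c < b < k < e < a < m < d < n < h < p < f < g

Nothing is placed below c, so it is least; from there c < b; b < k; k < e; e < a; a < m; m < d; d < n; n < h; h < p; p < f; f < g, each given directly.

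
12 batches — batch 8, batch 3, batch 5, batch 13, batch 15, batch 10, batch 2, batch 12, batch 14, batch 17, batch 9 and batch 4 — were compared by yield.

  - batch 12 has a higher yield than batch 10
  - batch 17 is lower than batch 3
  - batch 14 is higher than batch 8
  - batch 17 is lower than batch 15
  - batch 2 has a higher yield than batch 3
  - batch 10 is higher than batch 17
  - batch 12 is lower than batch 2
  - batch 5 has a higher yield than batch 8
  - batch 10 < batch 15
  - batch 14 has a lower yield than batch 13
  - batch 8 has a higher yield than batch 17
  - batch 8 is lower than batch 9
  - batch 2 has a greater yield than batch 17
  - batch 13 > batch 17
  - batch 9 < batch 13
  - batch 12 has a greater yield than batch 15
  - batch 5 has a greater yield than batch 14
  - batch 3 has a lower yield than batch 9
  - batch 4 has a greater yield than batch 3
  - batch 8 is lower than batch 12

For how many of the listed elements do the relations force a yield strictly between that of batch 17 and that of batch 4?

The relations place batch 17 below batch 4. An element lies strictly between them when it is forced above batch 17 and also forced below batch 4.
Above batch 17: {batch 8, batch 10, batch 14, batch 3, batch 9, batch 15, batch 12, batch 5, batch 13, batch 2}. Below batch 4: {batch 3}.
Intersection: {batch 3} — 1.

1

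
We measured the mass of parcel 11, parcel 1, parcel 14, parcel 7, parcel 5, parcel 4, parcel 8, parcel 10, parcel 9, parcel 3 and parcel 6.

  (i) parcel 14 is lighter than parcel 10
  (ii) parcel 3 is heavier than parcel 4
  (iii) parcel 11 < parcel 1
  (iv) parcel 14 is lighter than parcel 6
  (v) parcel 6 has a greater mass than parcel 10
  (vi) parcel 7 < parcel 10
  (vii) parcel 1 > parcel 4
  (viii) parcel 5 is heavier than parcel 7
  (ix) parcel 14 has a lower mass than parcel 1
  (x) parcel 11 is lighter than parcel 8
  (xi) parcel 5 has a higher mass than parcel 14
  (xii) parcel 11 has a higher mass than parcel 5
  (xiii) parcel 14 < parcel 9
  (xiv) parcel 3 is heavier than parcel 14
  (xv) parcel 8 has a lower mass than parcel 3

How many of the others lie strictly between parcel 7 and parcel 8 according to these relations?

2

Chaining upward from parcel 7 reaches: parcel 5, parcel 11, parcel 10, parcel 3, parcel 6, parcel 1.
Chaining downward from parcel 8 reaches: parcel 14, parcel 5, parcel 11.
Strictly between parcel 7 and parcel 8 are those in both lists: parcel 5, parcel 11 — 2 elements.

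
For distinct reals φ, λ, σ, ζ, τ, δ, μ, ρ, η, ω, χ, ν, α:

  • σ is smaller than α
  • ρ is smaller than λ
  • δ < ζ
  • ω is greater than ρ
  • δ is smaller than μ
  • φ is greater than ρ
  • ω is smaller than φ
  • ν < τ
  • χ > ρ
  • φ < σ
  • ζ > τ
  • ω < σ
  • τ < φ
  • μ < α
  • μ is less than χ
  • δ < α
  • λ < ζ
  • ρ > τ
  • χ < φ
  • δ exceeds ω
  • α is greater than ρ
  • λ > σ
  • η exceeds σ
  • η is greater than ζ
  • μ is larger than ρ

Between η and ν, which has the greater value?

The relevant relations are ν < τ; τ < ρ; ρ < ω; ω < δ; δ < μ; μ < χ; χ < φ; φ < σ; σ < λ; λ < ζ; ζ < η.
Chaining these gives ν < τ < ρ < ω < δ < μ < χ < φ < σ < λ < ζ < η.
So ν < η; η is the larger of the two.

η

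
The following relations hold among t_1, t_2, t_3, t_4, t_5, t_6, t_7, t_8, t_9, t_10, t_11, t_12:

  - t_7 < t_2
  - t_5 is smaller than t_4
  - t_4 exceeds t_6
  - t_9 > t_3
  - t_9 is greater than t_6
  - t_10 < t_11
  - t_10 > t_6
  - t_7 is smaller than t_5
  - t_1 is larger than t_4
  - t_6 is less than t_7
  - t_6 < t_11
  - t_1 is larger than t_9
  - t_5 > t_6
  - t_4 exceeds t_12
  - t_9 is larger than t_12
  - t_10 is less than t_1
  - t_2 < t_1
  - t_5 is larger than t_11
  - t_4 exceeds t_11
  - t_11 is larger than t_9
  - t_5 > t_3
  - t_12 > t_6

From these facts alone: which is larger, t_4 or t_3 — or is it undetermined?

t_3 < t_9 and t_9 < t_11 give t_3 < t_11.
Then t_11 < t_5 extends the chain to t_5.
With t_5 < t_4: t_3 < t_9 < t_11 < t_5 < t_4.
So t_4 is larger.

t_4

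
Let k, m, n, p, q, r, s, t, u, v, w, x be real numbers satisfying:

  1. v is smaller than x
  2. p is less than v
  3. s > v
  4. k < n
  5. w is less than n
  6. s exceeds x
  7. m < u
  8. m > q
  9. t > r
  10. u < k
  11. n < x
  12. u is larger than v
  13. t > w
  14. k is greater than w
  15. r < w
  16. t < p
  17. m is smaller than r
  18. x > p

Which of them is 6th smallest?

p

Chaining the given pairs: q < m < r < w < t < p < v < u < k < n < x < s.
The 6th smallest is p.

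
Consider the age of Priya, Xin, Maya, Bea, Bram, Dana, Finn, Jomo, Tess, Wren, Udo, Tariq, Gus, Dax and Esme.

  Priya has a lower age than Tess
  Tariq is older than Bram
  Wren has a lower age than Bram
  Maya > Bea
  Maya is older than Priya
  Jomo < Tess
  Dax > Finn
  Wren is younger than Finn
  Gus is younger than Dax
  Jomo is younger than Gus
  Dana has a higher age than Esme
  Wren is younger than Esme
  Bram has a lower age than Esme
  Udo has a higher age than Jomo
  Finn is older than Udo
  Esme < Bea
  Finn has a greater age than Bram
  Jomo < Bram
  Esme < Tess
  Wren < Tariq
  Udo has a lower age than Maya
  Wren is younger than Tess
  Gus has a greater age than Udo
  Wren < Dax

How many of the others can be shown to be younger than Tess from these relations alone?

5

The elements the relations force below Tess are Jomo, Wren, Priya, Bram, Esme — no chain reaches any other.
That is 5.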